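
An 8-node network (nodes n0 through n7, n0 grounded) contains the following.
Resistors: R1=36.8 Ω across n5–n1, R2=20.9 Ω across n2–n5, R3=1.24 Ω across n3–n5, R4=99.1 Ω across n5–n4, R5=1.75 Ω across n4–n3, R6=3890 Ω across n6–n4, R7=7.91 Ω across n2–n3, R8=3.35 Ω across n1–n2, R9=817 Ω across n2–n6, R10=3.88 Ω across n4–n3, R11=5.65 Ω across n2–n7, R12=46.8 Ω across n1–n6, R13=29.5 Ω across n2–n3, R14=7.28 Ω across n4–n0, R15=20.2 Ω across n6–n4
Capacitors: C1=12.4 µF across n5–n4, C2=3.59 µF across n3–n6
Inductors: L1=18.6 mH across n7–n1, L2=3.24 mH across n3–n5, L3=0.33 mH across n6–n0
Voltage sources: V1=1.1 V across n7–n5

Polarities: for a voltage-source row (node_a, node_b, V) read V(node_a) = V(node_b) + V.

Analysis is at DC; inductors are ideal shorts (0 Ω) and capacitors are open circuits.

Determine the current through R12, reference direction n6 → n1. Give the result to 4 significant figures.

-0.02053 A

MNA unknowns: 7 node voltages V₁..V_7 plus 4 source currents (L1, L2, L3, V1)
R1: Y=0.02717 on G[5,1]
R2: Y=0.04785 on G[2,5]
R3: Y=0.8065 on G[3,5]
R4: Y=0.01009 on G[5,4]
R5: Y=0.5714 on G[4,3]
C1: Y=0.000 on G[5,4]
R6: Y=0.0002571 on G[6,4]
R7: Y=0.1264 on G[2,3]
R8: Y=0.2985 on G[1,2]
R9: Y=0.001224 on G[2,6]
R10: Y=0.2577 on G[4,3]
R11: Y=0.1770 on G[2,7]
R12: Y=0.02137 on G[1,6]
C2: Y=0.000 on G[3,6]
R13: Y=0.03390 on G[2,3]
R14: Y=0.1374 on G[4,0]
R15: Y=0.04950 on G[6,4]
L1: row V7−V1=0, i_L1 at 7,1
L2: row V3−V5=0, i_L2 at 3,5
L3: row V6−V0=0, i_L3 at 6,0
V1: row V7−V5=1.1, i_V1 at 7,5
solve → V1=0.9608, V2=0.6248, V3=-0.1392, V4=-0.1138, V5=-0.1392, V6=0.000, V7=0.9608
aux → i_L1=0.1507, i_L2=0.1435, i_L3=0.01563, i_V1=-0.2102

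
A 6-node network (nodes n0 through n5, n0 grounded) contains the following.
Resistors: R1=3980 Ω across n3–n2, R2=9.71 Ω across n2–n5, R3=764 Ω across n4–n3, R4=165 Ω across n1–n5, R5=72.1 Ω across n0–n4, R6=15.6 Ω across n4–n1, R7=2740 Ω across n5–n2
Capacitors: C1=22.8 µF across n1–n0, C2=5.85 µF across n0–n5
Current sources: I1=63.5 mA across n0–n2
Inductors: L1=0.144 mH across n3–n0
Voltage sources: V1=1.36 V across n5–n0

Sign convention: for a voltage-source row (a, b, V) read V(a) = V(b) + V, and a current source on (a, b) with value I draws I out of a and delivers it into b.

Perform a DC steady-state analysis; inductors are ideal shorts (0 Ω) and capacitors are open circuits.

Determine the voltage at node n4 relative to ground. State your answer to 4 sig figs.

MNA unknowns: 5 node voltages V₁..V_5 plus 2 source currents (L1, V1)
R1: Y=0.0002513 on G[3,2]
C1: Y=0.000 on G[1,0]
R2: Y=0.1030 on G[2,5]
R3: Y=0.001309 on G[4,3]
I1: z[0]−=0.0635, z[2]+=0.0635
C2: Y=0.000 on G[0,5]
R4: Y=0.006061 on G[1,5]
L1: row V3−V0=0, i_L1 at 3,0
R5: Y=0.01387 on G[0,4]
R6: Y=0.06410 on G[4,1]
R7: Y=0.0003650 on G[5,2]
V1: row V5−V0=1.36, i_V1 at 5,0
solve → V1=0.4496, V2=1.970, V3=0.000, V4=0.3635, V5=1.360
aux → i_L1=0.0009707, i_V1=0.05749

0.3635 V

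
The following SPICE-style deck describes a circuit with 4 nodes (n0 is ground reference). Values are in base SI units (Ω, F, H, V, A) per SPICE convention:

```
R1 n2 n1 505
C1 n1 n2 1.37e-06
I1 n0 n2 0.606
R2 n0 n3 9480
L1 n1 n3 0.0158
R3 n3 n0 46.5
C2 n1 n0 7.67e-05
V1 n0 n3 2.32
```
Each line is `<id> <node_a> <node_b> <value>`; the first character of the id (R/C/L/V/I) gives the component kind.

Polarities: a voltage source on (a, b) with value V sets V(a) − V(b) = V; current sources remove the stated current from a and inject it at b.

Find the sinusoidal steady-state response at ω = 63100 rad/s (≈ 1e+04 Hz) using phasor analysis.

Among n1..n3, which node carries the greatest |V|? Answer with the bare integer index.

2

MNA unknowns: 3 node voltages V₁..V_3 plus 1 source current (V1)
R1: Y=0.001980+0.000j on G[2,1]
C1: Y=0.000+0.08645j on G[1,2]
I1: z[0]−=0.606, z[2]+=0.606
R2: Y=0.0001055+0.000j on G[0,3]
L1: Y=0.000-0.001003j on G[1,3]
R3: Y=0.02151+0.000j on G[3,0]
C2: Y=0.000+4.840j on G[1,0]
V1: row V0−V3=2.32, i_V1 at 0,3
solve → V1=0.0004809-0.1252j, V2=0.1610-7.132j, V3=-2.320+0.000j
aux → i_V1=-0.05001+0.002328j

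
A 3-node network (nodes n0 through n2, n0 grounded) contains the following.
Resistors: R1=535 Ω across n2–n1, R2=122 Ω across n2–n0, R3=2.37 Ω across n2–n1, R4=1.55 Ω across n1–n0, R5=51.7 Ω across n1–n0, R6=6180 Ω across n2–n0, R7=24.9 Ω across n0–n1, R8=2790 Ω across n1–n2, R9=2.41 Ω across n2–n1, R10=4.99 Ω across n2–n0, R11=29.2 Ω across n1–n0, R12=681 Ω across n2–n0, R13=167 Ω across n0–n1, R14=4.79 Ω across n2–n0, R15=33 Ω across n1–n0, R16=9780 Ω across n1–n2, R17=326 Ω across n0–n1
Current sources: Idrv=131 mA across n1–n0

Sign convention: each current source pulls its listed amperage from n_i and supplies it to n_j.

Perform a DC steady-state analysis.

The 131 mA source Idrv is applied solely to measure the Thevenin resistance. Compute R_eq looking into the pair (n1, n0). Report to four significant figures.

Element admittances at DC:
  Y(R1) = 0.001869 S between n2,n1
  Y(R2) = 0.008197 S between n2,n0
  Y(R3) = 0.4219 S between n2,n1
  Y(R4) = 0.6452 S between n1,n0
  Y(R5) = 0.01934 S between n1,n0
  Y(R6) = 0.0001618 S between n2,n0
  Y(R7) = 0.04016 S between n0,n1
  Y(R8) = 0.0003584 S between n1,n2
  Y(R9) = 0.4149 S between n2,n1
  Y(R10) = 0.2004 S between n2,n0
  Y(R11) = 0.03425 S between n1,n0
  Y(R12) = 0.001468 S between n2,n0
  Y(R13) = 0.005988 S between n0,n1
  Y(R14) = 0.2088 S between n2,n0
  Y(R15) = 0.03030 S between n1,n0
  Y(R16) = 0.0001022 S between n1,n2
  Y(R17) = 0.003067 S between n0,n1
  Idrv: injects 0.131 A into n0 (from n1)
Assemble and solve the 2×2 MNA system:
  V(n1)=-0.1238  V(n2)=-0.08261

R_eq = 0.9454 Ω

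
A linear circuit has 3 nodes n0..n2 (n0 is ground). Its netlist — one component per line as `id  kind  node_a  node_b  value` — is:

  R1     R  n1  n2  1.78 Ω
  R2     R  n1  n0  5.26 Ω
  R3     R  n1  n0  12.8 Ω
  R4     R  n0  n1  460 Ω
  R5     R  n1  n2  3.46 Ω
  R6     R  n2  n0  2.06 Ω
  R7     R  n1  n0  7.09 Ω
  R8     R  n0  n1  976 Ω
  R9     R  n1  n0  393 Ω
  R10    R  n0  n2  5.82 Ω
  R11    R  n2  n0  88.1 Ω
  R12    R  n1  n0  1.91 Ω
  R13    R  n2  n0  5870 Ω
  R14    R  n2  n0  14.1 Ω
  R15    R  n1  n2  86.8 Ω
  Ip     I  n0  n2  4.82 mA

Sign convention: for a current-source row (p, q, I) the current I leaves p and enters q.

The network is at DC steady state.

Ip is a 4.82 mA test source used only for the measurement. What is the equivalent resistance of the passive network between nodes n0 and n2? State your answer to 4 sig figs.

R_eq = 0.8410 Ω

MNA unknowns: 2 node voltages V₁..V_2
R1: Y=0.5618 on G[1,2]
R2: Y=0.1901 on G[1,0]
R3: Y=0.07812 on G[1,0]
R4: Y=0.002174 on G[0,1]
R5: Y=0.2890 on G[1,2]
R6: Y=0.4854 on G[2,0]
R7: Y=0.1410 on G[1,0]
R8: Y=0.001025 on G[0,1]
R9: Y=0.002545 on G[1,0]
R10: Y=0.1718 on G[0,2]
R11: Y=0.01135 on G[2,0]
R12: Y=0.5236 on G[1,0]
R13: Y=0.0001704 on G[2,0]
R14: Y=0.07092 on G[2,0]
R15: Y=0.01152 on G[1,2]
Ip: z[0]−=0.00482, z[2]+=0.00482
solve → V1=0.001941, V2=0.004053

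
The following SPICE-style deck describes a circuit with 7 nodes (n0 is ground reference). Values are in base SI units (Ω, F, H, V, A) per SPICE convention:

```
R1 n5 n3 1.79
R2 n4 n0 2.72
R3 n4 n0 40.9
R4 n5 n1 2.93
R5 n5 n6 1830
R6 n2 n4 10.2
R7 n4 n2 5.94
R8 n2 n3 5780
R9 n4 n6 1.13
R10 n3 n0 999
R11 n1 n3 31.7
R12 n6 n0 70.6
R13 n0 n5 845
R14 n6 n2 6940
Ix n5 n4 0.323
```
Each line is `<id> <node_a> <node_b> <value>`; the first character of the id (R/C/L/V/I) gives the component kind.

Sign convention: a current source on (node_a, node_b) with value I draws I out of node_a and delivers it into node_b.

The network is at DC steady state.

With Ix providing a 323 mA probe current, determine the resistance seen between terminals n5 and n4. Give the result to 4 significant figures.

R_eq = 346.1 Ω

MNA unknowns: 6 node voltages V₁..V_6
R1: Y=0.5587 on G[5,3]
R2: Y=0.3676 on G[4,0]
R3: Y=0.02445 on G[4,0]
R4: Y=0.3413 on G[5,1]
R5: Y=0.0005464 on G[5,6]
R6: Y=0.09804 on G[2,4]
R7: Y=0.1684 on G[4,2]
R8: Y=0.0001730 on G[2,3]
R9: Y=0.8850 on G[4,6]
R10: Y=0.001001 on G[3,0]
R11: Y=0.03155 on G[1,3]
R12: Y=0.01416 on G[6,0]
R13: Y=0.001183 on G[0,5]
R14: Y=0.0001441 on G[6,2]
Ix: z[5]−=0.323, z[4]+=0.323
solve → V1=-111.2, V2=0.5276, V3=-111.0, V4=0.6000, V5=-111.2, V6=0.5227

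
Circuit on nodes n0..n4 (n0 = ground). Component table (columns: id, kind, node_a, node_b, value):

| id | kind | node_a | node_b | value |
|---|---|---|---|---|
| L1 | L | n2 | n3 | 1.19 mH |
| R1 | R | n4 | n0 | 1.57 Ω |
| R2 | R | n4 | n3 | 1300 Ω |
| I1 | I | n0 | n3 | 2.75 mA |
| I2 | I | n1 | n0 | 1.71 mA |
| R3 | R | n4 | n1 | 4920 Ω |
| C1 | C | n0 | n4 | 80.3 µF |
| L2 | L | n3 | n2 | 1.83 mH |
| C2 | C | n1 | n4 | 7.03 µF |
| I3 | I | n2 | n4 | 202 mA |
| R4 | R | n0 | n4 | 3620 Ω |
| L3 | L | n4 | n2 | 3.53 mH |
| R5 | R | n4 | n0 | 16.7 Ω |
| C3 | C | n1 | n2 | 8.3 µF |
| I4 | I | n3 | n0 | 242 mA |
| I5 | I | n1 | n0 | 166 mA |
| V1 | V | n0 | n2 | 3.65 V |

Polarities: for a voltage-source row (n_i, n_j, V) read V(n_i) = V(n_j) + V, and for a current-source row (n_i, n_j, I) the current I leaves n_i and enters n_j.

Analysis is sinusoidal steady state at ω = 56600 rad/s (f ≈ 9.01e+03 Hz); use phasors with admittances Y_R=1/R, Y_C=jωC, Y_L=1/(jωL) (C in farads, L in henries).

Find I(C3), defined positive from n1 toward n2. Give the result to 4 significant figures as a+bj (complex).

Element admittances at ω=56600 rad/s:
  Y(L1) = 0.000-0.01485j S between n2,n3
  Y(R1) = 0.6369+0.000j S between n4,n0
  Y(R2) = 0.0007692+0.000j S between n4,n3
  I1: injects 0.00275 A into n3 (from n0)
  I2: injects 0.00171 A into n0 (from n1)
  Y(R3) = 0.0002033+0.000j S between n4,n1
  Y(C1) = 0.000+4.545j S between n0,n4
  Y(L2) = 0.000-0.009655j S between n3,n2
  Y(C2) = 0.000+0.3979j S between n1,n4
  I3: injects 0.202 A into n4 (from n2)
  Y(R4) = 0.0002762+0.000j S between n0,n4
  Y(L3) = 0.000-0.005005j S between n4,n2
  Y(R5) = 0.05988+0.000j S between n4,n0
  Y(C3) = 0.000+0.4698j S between n1,n2
  I4: injects 0.242 A into n0 (from n3)
  I5: injects 0.166 A into n0 (from n1)
  V1: constraint V(n0)−V(n2) = 3.65
Assemble and solve the 5×5 MNA system:
  V(n1)=-2.048+0.1706j  V(n2)=-3.650+0.000j  V(n3)=-3.951-9.646j  V(n4)=-0.1559-0.04851j
  i(V1)=0.5187-0.7426j

-0.08014+0.7527j A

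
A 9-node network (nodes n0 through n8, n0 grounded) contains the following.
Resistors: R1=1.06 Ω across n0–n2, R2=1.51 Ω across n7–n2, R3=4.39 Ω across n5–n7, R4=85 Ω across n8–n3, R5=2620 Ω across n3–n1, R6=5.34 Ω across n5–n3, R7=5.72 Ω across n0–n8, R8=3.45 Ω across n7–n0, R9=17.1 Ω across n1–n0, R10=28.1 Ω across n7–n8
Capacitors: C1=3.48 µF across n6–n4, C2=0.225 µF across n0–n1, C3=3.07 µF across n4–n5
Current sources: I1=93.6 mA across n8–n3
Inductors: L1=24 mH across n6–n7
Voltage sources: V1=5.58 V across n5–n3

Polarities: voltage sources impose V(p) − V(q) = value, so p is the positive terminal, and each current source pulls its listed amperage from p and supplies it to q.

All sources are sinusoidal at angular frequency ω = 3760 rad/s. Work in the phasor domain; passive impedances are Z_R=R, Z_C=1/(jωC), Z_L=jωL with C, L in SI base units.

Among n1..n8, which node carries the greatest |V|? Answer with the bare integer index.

Element admittances at ω=3760 rad/s:
  Y(R1) = 0.9434+0.000j S between n0,n2
  Y(C1) = 0.000+0.01308j S between n6,n4
  Y(R2) = 0.6623+0.000j S between n7,n2
  Y(R3) = 0.2278+0.000j S between n5,n7
  Y(R4) = 0.01176+0.000j S between n8,n3
  I1: injects 0.0936 A into n3 (from n8)
  Y(R5) = 0.0003817+0.000j S between n3,n1
  Y(C2) = 0.000+0.0008460j S between n0,n1
  Y(L1) = 0.000-0.01108j S between n6,n7
  Y(R6) = 0.1873+0.000j S between n5,n3
  Y(R7) = 0.1748+0.000j S between n0,n8
  Y(R8) = 0.2899+0.000j S between n7,n0
  Y(R9) = 0.05848+0.000j S between n1,n0
  Y(C3) = 0.000+0.01154j S between n4,n5
  Y(R10) = 0.03559+0.000j S between n7,n8
  V1: constraint V(n5)−V(n3) = 5.58
Assemble and solve the 9×9 MNA system:
  V(n1)=-0.03100+0.0002140j  V(n2)=0.06985+0.0002008j  V(n3)=-4.781-0.03569j  V(n4)=0.04978+0.007351j  V(n5)=0.7995-0.03569j  V(n6)=-0.6116+0.04533j  V(n7)=0.1693+0.0004868j  V(n8)=-0.6473-0.001812j
  i(V1)=-1.189-0.0004123j

3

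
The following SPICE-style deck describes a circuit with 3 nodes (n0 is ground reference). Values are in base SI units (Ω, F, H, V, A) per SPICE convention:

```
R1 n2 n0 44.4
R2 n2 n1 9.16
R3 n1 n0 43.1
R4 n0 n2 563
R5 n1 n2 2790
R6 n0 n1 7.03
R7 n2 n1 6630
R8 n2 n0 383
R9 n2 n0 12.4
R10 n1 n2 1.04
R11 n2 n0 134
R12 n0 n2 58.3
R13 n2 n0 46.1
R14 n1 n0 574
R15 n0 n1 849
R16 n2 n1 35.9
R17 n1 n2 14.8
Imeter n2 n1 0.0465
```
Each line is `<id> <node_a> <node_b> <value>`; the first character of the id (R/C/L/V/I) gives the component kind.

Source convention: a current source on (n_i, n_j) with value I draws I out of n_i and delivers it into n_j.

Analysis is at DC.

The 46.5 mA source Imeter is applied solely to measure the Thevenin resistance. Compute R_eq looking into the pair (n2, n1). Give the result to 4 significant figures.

Apply KCL at each of the 2 non-ground nodes and solve the resulting linear system.
Node n1: branches {R2, R3, R5, R6, R7, R10, R14, R15, R16, R17, Imeter} → V_1 = 0.01780
Node n2: branches {R1, R2, R4, R5, R7, R8, R9, R10, R11, R12, R13, R16, R17, Imeter} → V_2 = -0.01948

R_eq = 0.8019 Ω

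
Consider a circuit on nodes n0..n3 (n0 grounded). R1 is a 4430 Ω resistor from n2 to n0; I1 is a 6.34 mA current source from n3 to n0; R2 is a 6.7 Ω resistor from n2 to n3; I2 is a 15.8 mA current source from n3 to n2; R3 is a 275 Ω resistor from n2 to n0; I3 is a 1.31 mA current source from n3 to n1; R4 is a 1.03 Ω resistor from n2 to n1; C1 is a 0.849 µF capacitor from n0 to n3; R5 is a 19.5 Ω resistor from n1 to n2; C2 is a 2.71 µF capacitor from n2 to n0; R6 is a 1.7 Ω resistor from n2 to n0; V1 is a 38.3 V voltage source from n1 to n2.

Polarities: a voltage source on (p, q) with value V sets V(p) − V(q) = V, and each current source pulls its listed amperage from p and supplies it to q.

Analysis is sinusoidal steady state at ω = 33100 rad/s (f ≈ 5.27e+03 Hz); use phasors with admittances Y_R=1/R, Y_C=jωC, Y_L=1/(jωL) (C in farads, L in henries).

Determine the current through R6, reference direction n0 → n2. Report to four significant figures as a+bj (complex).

0.004461-0.005073j A

Apply KCL at each of the 3 non-ground nodes and solve the resulting linear system.
Node n1: branches {I3, R4, R5, V1} → V_1 = 38.29+0.008624j
Node n2: branches {R1, R2, I2, R3, R4, R5, C2, R6, V1} → V_2 = -0.007585+0.008624j
Node n3: branches {I1, R2, I2, I3, C1} → V_3 = -0.1575+0.03828j
Source currents: i(V1)=-39.15+0.000j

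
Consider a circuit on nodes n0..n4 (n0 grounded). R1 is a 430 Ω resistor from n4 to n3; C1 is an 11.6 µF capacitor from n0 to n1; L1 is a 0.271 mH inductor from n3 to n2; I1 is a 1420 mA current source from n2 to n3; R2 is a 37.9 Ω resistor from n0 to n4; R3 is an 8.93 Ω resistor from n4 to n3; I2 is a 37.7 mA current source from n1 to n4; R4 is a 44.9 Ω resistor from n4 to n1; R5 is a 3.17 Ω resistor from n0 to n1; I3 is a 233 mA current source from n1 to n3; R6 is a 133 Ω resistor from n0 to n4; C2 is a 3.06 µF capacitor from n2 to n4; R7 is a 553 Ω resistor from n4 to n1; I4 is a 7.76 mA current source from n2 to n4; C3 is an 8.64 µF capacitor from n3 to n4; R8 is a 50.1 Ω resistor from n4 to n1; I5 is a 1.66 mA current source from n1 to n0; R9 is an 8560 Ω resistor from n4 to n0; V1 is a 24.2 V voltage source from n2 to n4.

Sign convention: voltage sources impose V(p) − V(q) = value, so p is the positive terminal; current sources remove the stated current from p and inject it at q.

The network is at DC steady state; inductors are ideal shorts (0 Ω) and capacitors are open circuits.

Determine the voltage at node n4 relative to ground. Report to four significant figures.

MNA unknowns: 4 node voltages V₁..V_4 plus 2 source currents (L1, V1)
R1: Y=0.002326 on G[4,3]
C1: Y=0.000 on G[0,1]
L1: row V3−V2=0, i_L1 at 3,2
I1: z[2]−=1.42, z[3]+=1.42
R2: Y=0.02639 on G[0,4]
R3: Y=0.1120 on G[4,3]
I2: z[1]−=0.0377, z[4]+=0.0377
R4: Y=0.02227 on G[4,1]
R5: Y=0.3155 on G[0,1]
I3: z[1]−=0.233, z[3]+=0.233
R6: Y=0.007519 on G[0,4]
C2: Y=0.000 on G[2,4]
R7: Y=0.001808 on G[4,1]
I4: z[2]−=0.00776, z[4]+=0.00776
C3: Y=0.000 on G[3,4]
R8: Y=0.01996 on G[4,1]
I5: z[1]−=0.00166, z[0]+=0.00166
R9: Y=0.0001168 on G[4,0]
V1: row V2−V4=24.2, i_V1 at 2,4
solve → V1=-0.3575, V2=27.47, V3=27.47, V4=3.266
aux → i_L1=-1.113, i_V1=-2.541

3.266 V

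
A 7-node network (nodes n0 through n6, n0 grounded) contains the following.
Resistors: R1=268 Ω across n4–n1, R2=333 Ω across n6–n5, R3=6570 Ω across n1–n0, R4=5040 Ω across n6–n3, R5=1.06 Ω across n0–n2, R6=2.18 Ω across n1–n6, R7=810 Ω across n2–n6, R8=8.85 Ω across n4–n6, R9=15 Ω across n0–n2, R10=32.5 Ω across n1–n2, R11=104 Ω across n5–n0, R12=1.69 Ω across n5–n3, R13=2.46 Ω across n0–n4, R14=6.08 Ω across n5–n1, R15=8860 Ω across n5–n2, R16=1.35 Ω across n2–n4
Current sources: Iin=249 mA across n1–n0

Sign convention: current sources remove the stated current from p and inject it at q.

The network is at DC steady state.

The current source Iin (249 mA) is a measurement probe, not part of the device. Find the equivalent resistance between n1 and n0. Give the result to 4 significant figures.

MNA unknowns: 6 node voltages V₁..V_6
R1: Y=0.003731 on G[4,1]
R2: Y=0.003003 on G[6,5]
R3: Y=0.0001522 on G[1,0]
R4: Y=0.0001984 on G[6,3]
R5: Y=0.9434 on G[0,2]
R6: Y=0.4587 on G[1,6]
R7: Y=0.001235 on G[2,6]
R8: Y=0.1130 on G[4,6]
R9: Y=0.06667 on G[0,2]
R10: Y=0.03077 on G[1,2]
R11: Y=0.009615 on G[5,0]
R12: Y=0.5917 on G[5,3]
R13: Y=0.4065 on G[0,4]
R14: Y=0.1645 on G[5,1]
R15: Y=0.0001129 on G[5,2]
R16: Y=0.7407 on G[2,4]
Iin: z[1]−=0.249, z[0]+=0.249
solve → V1=-2.034, V2=-0.1337, V3=-1.916, V4=-0.2342, V5=-1.916, V6=-1.676

R_eq = 8.170 Ω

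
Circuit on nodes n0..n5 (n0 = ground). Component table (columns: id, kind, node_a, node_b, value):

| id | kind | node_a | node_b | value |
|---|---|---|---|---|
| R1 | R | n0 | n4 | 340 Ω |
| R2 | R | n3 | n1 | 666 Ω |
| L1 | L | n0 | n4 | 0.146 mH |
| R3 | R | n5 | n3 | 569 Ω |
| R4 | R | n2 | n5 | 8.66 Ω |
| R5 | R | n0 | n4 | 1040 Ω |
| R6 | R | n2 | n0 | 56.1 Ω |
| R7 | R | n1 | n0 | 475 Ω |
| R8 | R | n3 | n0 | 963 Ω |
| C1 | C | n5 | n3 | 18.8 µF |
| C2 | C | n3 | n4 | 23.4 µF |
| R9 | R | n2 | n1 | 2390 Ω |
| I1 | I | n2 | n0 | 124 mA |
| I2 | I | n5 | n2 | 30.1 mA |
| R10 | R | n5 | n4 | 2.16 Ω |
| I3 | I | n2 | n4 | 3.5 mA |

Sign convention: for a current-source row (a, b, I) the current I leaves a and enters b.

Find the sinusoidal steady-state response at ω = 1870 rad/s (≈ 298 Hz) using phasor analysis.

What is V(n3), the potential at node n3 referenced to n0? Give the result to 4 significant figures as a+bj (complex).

-0.1055-0.02229j V

MNA unknowns: 5 node voltages V₁..V_5
R1: Y=0.002941+0.000j on G[0,4]
R2: Y=0.001502+0.000j on G[3,1]
L1: Y=0.000-3.663j on G[0,4]
R3: Y=0.001757+0.000j on G[5,3]
R4: Y=0.1155+0.000j on G[2,5]
R5: Y=0.0009615+0.000j on G[0,4]
R6: Y=0.01783+0.000j on G[2,0]
R7: Y=0.002105+0.000j on G[1,0]
R8: Y=0.001038+0.000j on G[3,0]
C1: Y=0.000+0.03516j on G[5,3]
C2: Y=0.000+0.04376j on G[3,4]
R9: Y=0.0004184+0.000j on G[2,1]
I1: z[2]−=0.124, z[0]+=0.124
I2: z[5]−=0.0301, z[2]+=0.0301
R10: Y=0.4630+0.000j on G[5,4]
I3: z[2]−=0.0035, z[4]+=0.0035
solve → V1=-0.1365-0.009981j, V2=-0.9344-0.01603j, V3=-0.1055-0.02229j, V4=-0.0001212-0.02920j, V5=-0.2380-0.01853j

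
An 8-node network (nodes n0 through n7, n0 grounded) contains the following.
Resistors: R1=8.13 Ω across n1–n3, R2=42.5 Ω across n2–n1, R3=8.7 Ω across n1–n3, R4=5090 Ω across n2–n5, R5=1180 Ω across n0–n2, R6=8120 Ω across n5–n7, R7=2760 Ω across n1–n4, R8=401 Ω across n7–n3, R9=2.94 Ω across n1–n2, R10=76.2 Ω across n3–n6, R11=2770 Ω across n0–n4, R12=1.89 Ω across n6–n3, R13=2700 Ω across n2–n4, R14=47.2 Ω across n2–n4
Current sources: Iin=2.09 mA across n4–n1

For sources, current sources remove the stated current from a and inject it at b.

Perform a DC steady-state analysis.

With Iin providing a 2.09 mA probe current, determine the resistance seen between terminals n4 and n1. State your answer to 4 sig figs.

R_eq = 47.76 Ω

Element admittances at DC:
  Y(R1) = 0.1230 S between n1,n3
  Y(R2) = 0.02353 S between n2,n1
  Y(R3) = 0.1149 S between n1,n3
  Y(R4) = 0.0001965 S between n2,n5
  Y(R5) = 0.0008475 S between n0,n2
  Y(R6) = 0.0001232 S between n5,n7
  Y(R7) = 0.0003623 S between n1,n4
  Y(R8) = 0.002494 S between n7,n3
  Y(R9) = 0.3401 S between n1,n2
  Y(R10) = 0.01312 S between n3,n6
  Y(R11) = 0.0003610 S between n0,n4
  Y(R12) = 0.5291 S between n6,n3
  Y(R13) = 0.0003704 S between n2,n4
  Y(R14) = 0.02119 S between n2,n4
  Iin: injects 0.00209 A into n1 (from n4)
Assemble and solve the 7×7 MNA system:
  V(n1)=0.03378  V(n2)=0.02813  V(n3)=0.03378  V(n4)=-0.06604  V(n5)=0.03024  V(n6)=0.03378  V(n7)=0.03361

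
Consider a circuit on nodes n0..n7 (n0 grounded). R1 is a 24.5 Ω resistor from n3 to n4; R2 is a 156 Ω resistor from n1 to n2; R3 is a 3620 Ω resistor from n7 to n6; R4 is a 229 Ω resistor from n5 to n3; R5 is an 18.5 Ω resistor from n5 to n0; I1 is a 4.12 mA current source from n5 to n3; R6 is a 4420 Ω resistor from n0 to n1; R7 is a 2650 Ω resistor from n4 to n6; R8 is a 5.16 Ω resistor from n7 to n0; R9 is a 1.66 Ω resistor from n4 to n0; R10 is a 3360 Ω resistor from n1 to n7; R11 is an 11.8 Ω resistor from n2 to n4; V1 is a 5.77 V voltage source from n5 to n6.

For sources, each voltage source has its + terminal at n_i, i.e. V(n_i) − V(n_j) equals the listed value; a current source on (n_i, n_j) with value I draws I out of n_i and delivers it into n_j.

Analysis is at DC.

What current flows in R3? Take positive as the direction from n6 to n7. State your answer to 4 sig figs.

Element admittances at DC:
  Y(R1) = 0.04082 S between n3,n4
  Y(R2) = 0.006410 S between n1,n2
  Y(R3) = 0.0002762 S between n7,n6
  Y(R4) = 0.004367 S between n5,n3
  Y(R5) = 0.05405 S between n5,n0
  I1: injects 0.00412 A into n3 (from n5)
  Y(R6) = 0.0002262 S between n0,n1
  Y(R7) = 0.0003774 S between n4,n6
  Y(R8) = 0.1938 S between n7,n0
  Y(R9) = 0.6024 S between n4,n0
  Y(R10) = 0.0002976 S between n1,n7
  Y(R11) = 0.08475 S between n2,n4
  V1: constraint V(n5)−V(n6) = 5.77
Assemble and solve the 8×8 MNA system:
  V(n1)=0.001965  V(n2)=0.002506  V(n3)=0.09358  V(n4)=0.002547  V(n5)=0.0009925  V(n6)=-5.769  V(n7)=-0.008196
  i(V1)=-0.003769

-0.001591 A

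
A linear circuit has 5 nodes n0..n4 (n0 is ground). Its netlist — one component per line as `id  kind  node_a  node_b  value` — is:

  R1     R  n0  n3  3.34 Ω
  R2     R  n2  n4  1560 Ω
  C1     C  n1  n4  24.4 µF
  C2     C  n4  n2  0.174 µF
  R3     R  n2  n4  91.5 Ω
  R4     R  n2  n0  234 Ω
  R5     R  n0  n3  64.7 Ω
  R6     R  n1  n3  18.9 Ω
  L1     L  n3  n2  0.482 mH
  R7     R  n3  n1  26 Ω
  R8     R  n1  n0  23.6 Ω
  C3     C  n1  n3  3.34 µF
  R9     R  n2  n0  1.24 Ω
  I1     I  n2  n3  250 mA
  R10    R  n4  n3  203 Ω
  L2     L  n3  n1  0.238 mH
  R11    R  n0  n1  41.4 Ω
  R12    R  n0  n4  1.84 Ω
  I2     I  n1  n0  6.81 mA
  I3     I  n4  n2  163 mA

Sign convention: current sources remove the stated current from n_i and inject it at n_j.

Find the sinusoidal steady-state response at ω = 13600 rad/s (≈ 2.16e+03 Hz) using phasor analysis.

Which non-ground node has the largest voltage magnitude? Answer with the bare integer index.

1

Element admittances at ω=13600 rad/s:
  Y(R1) = 0.2994+0.000j S between n0,n3
  Y(R2) = 0.0006410+0.000j S between n2,n4
  Y(C1) = 0.000+0.3318j S between n1,n4
  Y(C2) = 0.000+0.002366j S between n4,n2
  Y(R3) = 0.01093+0.000j S between n2,n4
  Y(R4) = 0.004274+0.000j S between n2,n0
  Y(R5) = 0.01546+0.000j S between n0,n3
  Y(R6) = 0.05291+0.000j S between n1,n3
  Y(L1) = 0.000-0.1526j S between n3,n2
  Y(R7) = 0.03846+0.000j S between n3,n1
  Y(R8) = 0.04237+0.000j S between n1,n0
  Y(C3) = 0.000+0.04542j S between n1,n3
  Y(R9) = 0.8065+0.000j S between n2,n0
  I1: injects 0.25 A into n3 (from n2)
  Y(R10) = 0.004926+0.000j S between n4,n3
  Y(L2) = 0.000-0.3089j S between n3,n1
  Y(R11) = 0.02415+0.000j S between n0,n1
  Y(R12) = 0.5435+0.000j S between n0,n4
  I2: injects 0.00681 A into n0 (from n1)
  I3: injects 0.163 A into n2 (from n4)
Assemble and solve the 4×4 MNA system:
  V(n1)=0.04337-0.3805j  V(n2)=-0.07179-0.05287j  V(n3)=0.2173+0.1348j  V(n4)=-0.03666+0.04737j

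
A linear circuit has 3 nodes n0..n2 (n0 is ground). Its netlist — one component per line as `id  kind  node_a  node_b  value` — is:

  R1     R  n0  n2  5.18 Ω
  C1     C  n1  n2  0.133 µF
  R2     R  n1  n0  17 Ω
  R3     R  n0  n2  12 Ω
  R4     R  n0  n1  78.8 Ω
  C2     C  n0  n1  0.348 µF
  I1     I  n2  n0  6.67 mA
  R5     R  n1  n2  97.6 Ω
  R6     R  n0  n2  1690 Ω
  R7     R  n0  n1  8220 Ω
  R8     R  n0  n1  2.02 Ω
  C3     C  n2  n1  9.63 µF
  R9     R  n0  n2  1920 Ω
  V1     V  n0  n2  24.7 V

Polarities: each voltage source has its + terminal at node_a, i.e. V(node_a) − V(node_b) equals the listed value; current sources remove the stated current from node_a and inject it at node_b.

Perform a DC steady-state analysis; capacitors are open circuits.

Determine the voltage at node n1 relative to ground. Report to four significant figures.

MNA unknowns: 2 node voltages V₁..V_2 plus 1 source current (V1)
R1: Y=0.1931 on G[0,2]
C1: Y=0.000 on G[1,2]
R2: Y=0.05882 on G[1,0]
R3: Y=0.08333 on G[0,2]
R4: Y=0.01269 on G[0,1]
C2: Y=0.000 on G[0,1]
I1: z[2]−=0.00667, z[0]+=0.00667
R5: Y=0.01025 on G[1,2]
R6: Y=0.0005917 on G[0,2]
R7: Y=0.0001217 on G[0,1]
R8: Y=0.4950 on G[0,1]
C3: Y=0.000 on G[2,1]
R9: Y=0.0005208 on G[0,2]
V1: row V0−V2=24.7, i_V1 at 0,2
solve → V1=-0.4387, V2=-24.70
aux → i_V1=-7.096

-0.4387 V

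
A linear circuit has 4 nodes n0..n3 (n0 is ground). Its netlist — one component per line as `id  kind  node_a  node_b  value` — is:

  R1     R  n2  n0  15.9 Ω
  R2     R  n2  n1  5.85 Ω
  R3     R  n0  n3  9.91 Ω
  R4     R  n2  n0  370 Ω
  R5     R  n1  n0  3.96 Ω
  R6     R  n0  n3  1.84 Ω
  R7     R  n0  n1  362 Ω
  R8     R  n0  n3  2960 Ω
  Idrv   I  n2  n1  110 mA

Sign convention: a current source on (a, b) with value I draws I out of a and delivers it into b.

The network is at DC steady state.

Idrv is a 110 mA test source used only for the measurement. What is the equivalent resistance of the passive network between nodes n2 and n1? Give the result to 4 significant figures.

R_eq = 4.482 Ω

Apply KCL at each of the 3 non-ground nodes and solve the resulting linear system.
Node n1: branches {R2, R5, R7, Idrv} → V_1 = 0.1008
Node n2: branches {R1, R2, R4, Idrv} → V_2 = -0.3922
Node n3: branches {R3, R6, R8} → V_3 = 0.000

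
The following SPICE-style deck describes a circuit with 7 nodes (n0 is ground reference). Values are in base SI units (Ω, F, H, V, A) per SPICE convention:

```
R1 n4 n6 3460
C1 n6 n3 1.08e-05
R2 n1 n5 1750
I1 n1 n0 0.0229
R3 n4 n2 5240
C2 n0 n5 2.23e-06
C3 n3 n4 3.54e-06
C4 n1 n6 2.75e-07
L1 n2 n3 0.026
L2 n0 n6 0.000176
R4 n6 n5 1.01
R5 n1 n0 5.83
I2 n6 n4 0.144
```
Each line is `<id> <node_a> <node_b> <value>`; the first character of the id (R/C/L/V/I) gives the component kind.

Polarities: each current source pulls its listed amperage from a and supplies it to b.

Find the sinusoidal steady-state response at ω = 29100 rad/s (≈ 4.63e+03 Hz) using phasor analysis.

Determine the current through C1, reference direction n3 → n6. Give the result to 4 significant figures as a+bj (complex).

Apply KCL at each of the 6 non-ground nodes and solve the resulting linear system.
Node n1: branches {R2, I1, C4, R5} → V_1 = -0.1327+0.006559j
Node n2: branches {R3, L1} → V_2 = 0.2082-0.4870j
Node n3: branches {C1, C3, L1} → V_3 = 0.01023-0.4596j
Node n4: branches {R1, R3, C3, I2} → V_4 = 0.01798-1.858j
Node n5: branches {R2, C2, R4} → V_5 = 0.008321-0.001915j
Node n6: branches {R1, C1, C4, L2, R4, I2} → V_6 = 0.008528-0.001374j

0.1440+0.0005365j A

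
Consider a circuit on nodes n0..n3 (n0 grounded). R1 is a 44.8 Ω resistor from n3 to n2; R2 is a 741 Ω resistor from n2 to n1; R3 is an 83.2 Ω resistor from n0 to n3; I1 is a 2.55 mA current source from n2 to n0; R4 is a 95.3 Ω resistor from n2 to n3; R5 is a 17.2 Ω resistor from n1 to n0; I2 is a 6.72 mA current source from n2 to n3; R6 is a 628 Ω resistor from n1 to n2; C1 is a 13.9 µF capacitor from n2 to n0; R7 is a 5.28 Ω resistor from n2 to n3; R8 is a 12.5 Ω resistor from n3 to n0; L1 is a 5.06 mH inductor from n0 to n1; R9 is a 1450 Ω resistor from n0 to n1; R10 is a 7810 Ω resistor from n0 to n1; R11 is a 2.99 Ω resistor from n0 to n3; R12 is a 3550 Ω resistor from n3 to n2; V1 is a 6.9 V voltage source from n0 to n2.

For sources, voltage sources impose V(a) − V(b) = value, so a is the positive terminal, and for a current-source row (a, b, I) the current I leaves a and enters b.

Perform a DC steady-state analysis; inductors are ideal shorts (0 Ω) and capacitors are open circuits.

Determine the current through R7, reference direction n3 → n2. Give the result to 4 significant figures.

0.8607 A

Element admittances at DC:
  Y(R1) = 0.02232 S between n3,n2
  Y(R2) = 0.001350 S between n2,n1
  Y(R3) = 0.01202 S between n0,n3
  I1: injects 0.00255 A into n0 (from n2)
  Y(R4) = 0.01049 S between n2,n3
  Y(R5) = 0.05814 S between n1,n0
  I2: injects 0.00672 A into n3 (from n2)
  Y(R6) = 0.001592 S between n1,n2
  Y(C1) = 0.000 S between n2,n0
  Y(R7) = 0.1894 S between n2,n3
  Y(R8) = 0.08000 S between n3,n0
  L1: short n0↔n1 (DC inductor)
  Y(R9) = 0.0006897 S between n0,n1
  Y(R10) = 0.0001280 S between n0,n1
  Y(R11) = 0.3344 S between n0,n3
  Y(R12) = 0.0002817 S between n3,n2
  V1: constraint V(n0)−V(n2) = 6.9
Assemble and solve the 5×5 MNA system:
  V(n1)=0.000  V(n2)=-6.900  V(n3)=-2.355
  i(L1)=0.02030  i(V1)=-1.022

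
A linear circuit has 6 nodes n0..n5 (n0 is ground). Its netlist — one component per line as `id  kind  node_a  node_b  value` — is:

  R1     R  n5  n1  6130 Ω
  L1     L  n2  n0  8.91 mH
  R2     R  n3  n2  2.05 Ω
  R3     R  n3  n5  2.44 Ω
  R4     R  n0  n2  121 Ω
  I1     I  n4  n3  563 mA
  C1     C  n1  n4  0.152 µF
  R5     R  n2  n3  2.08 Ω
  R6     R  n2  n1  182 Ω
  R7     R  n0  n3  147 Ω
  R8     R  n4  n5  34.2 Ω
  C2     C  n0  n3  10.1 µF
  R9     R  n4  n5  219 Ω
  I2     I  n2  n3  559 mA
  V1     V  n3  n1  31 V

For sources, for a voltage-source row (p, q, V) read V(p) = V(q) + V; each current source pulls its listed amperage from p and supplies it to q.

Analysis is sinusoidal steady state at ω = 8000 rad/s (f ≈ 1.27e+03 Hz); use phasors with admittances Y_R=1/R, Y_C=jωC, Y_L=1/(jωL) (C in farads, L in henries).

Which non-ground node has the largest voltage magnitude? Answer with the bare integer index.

1

Apply KCL at each of the 5 non-ground nodes and solve the resulting linear system.
Node n1: branches {R1, C1, R6, V1} → V_1 = -31.13-0.1224j
Node n2: branches {L1, R2, R4, R5, R6, I2} → V_2 = -0.8658-0.1338j
Node n3: branches {R2, R3, I1, R5, R7, C2, I2, V1} → V_3 = -0.1263-0.1224j
Node n4: branches {I1, C1, R8, R9} → V_4 = -18.19-0.6263j
Node n5: branches {R1, R3, R8, R9} → V_5 = -1.513-0.1608j
Source currents: i(V1)=-0.1717-0.01567j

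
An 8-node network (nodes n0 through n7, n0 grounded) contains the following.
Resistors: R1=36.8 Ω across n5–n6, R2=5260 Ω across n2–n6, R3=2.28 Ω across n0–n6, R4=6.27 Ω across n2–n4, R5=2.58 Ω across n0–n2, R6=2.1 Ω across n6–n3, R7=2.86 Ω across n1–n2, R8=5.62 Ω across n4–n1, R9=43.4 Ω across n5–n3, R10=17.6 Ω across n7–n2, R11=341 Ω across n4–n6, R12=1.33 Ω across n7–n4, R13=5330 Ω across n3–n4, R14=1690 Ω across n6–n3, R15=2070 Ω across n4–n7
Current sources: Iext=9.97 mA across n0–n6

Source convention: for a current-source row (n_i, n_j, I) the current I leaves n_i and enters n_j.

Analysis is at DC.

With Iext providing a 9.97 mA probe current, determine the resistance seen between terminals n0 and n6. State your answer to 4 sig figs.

R_eq = 2.263 Ω

Element admittances at DC:
  Y(R1) = 0.02717 S between n5,n6
  Y(R2) = 0.0001901 S between n2,n6
  Y(R3) = 0.4386 S between n0,n6
  Y(R4) = 0.1595 S between n2,n4
  Y(R5) = 0.3876 S between n0,n2
  Y(R6) = 0.4762 S between n6,n3
  Y(R7) = 0.3497 S between n1,n2
  Y(R8) = 0.1779 S between n4,n1
  Y(R9) = 0.02304 S between n5,n3
  Y(R10) = 0.05682 S between n7,n2
  Y(R11) = 0.002933 S between n4,n6
  Y(R12) = 0.7519 S between n7,n4
  Y(R13) = 0.0001876 S between n3,n4
  Y(R14) = 0.0005917 S between n6,n3
  Y(R15) = 0.0004831 S between n4,n7
  Iext: injects 0.00997 A into n6 (from n0)
Assemble and solve the 7×7 MNA system:
  V(n1)=0.0002600  V(n2)=0.0001894  V(n3)=0.02256  V(n4)=0.0003988  V(n5)=0.02256  V(n6)=0.02256  V(n7)=0.0003841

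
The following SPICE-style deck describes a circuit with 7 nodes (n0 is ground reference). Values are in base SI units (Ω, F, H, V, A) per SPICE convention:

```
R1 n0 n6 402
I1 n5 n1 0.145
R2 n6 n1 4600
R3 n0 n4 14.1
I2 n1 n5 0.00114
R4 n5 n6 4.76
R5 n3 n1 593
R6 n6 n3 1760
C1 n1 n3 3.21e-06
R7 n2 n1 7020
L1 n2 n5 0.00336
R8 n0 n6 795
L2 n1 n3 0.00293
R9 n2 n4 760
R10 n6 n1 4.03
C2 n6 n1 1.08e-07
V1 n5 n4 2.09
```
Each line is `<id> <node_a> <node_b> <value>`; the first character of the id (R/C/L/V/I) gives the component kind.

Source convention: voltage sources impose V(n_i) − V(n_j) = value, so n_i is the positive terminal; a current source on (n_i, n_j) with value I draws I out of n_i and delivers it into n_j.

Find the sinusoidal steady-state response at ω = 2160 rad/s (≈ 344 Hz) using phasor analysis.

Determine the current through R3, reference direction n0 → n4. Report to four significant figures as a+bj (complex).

Element admittances at ω=2160 rad/s:
  Y(R1) = 0.002488+0.000j S between n0,n6
  I1: injects 0.145 A into n1 (from n5)
  Y(R2) = 0.0002174+0.000j S between n6,n1
  Y(R3) = 0.07092+0.000j S between n0,n4
  I2: injects 0.00114 A into n5 (from n1)
  Y(R4) = 0.2101+0.000j S between n5,n6
  Y(R5) = 0.001686+0.000j S between n3,n1
  Y(R6) = 0.0005682+0.000j S between n6,n3
  Y(C1) = 0.000+0.006934j S between n1,n3
  Y(R7) = 0.0001425+0.000j S between n2,n1
  Y(L1) = 0.000-0.1378j S between n2,n5
  Y(R8) = 0.001258+0.000j S between n0,n6
  Y(L2) = 0.000-0.1580j S between n1,n3
  Y(R9) = 0.001316+0.000j S between n2,n4
  Y(R10) = 0.2481+0.000j S between n6,n1
  Y(C2) = 0.000+0.0002333j S between n6,n1
  V1: constraint V(n5)−V(n4) = 2.09
Assemble and solve the 7×7 MNA system:
  V(n1)=3.168-0.0005579j  V(n2)=1.953-0.01870j  V(n3)=3.168-0.002728j  V(n4)=-0.1368+6.068e-07j  V(n5)=1.953+6.068e-07j  V(n6)=2.591-1.149e-05j
  i(V1)=-0.01245+2.465e-05j

0.009704-4.303e-08j A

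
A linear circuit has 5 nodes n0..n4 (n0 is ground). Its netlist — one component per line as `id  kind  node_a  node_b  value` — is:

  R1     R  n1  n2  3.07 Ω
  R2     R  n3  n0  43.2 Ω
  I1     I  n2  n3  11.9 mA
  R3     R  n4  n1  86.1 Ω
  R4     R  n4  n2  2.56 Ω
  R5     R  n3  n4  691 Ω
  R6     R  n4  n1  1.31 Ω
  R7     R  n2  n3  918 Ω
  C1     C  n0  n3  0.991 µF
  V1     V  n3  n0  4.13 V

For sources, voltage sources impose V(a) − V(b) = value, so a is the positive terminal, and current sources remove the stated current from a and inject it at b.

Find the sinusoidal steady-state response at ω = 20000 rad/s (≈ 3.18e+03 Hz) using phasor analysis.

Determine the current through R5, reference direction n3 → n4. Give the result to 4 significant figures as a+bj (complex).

Apply KCL at each of the 4 non-ground nodes and solve the resulting linear system.
Node n1: branches {R1, R3, R6} → V_1 = -0.5600+0.000j
Node n2: branches {R1, I1, R4, R7} → V_2 = -0.5677+0.000j
Node n3: branches {R2, I1, R5, R7, C1, V1} → V_3 = 4.130+0.000j
Node n4: branches {R3, R4, R5, R6} → V_4 = -0.5568+0.000j
Source currents: i(V1)=-0.09560-0.08186j

0.006783+0.000j A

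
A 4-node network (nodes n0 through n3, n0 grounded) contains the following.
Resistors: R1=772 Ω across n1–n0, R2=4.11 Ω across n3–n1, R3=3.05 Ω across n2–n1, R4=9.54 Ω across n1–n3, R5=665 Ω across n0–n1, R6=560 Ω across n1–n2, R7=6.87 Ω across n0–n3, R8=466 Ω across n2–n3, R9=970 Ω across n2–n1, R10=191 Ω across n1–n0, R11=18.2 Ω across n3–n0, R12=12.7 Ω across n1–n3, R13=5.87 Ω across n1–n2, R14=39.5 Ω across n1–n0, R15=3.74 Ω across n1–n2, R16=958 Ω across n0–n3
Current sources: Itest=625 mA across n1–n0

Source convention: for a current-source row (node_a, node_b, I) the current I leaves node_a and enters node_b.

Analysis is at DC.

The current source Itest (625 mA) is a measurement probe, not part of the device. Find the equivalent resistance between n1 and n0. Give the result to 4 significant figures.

R_eq = 5.866 Ω

Apply KCL at each of the 3 non-ground nodes and solve the resulting linear system.
Node n1: branches {R1, R2, R3, R4, R5, R6, R9, R10, R12, R13, R14, R15, Itest} → V_1 = -3.666
Node n2: branches {R3, R6, R8, R9, R13, R15} → V_2 = -3.663
Node n3: branches {R2, R4, R7, R8, R11, R12, R16} → V_3 = -2.494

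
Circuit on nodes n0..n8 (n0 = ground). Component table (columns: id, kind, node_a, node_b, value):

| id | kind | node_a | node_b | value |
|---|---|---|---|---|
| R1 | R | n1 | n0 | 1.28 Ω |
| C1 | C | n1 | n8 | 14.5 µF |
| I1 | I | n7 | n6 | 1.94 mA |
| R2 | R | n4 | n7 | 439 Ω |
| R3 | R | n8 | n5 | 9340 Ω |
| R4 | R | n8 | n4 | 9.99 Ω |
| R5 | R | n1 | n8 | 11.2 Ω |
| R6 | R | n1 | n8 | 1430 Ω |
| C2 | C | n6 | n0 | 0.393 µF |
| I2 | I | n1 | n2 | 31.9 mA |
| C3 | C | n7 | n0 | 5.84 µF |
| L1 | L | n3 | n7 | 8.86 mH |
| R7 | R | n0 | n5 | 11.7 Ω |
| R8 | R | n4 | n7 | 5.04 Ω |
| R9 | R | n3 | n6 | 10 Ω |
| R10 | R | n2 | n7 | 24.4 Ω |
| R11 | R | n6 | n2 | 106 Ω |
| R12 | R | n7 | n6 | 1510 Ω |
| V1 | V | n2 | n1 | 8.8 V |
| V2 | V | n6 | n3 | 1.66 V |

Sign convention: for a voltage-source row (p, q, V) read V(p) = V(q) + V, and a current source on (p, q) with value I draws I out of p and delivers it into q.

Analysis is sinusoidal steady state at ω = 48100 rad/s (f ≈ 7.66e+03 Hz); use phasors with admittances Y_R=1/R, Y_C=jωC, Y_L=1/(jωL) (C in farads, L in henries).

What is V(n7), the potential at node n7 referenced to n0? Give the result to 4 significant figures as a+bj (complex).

0.2889-0.9661j V

Element admittances at ω=48100 rad/s:
  Y(R1) = 0.7812+0.000j S between n1,n0
  Y(C1) = 0.000+0.6975j S between n1,n8
  I1: injects 0.00194 A into n6 (from n7)
  Y(R2) = 0.002278+0.000j S between n4,n7
  Y(R3) = 0.0001071+0.000j S between n8,n5
  Y(R4) = 0.1001+0.000j S between n8,n4
  Y(R5) = 0.08929+0.000j S between n1,n8
  Y(R6) = 0.0006993+0.000j S between n1,n8
  Y(C2) = 0.000+0.01890j S between n6,n0
  I2: injects 0.0319 A into n2 (from n1)
  Y(C3) = 0.000+0.2809j S between n7,n0
  Y(L1) = 0.000-0.002347j S between n3,n7
  Y(R7) = 0.08547+0.000j S between n0,n5
  Y(R8) = 0.1984+0.000j S between n4,n7
  Y(R9) = 0.1000+0.000j S between n3,n6
  Y(R10) = 0.04098+0.000j S between n2,n7
  Y(R11) = 0.009434+0.000j S between n6,n2
  Y(R12) = 0.0006623+0.000j S between n7,n6
  V1: constraint V(n2)−V(n1) = 8.8
  V2: constraint V(n6)−V(n3) = 1.66
Assemble and solve the 10×10 MNA system:
  V(n1)=-0.4355-0.1480j  V(n2)=8.364-0.1480j  V(n3)=0.1639-3.646j  V(n4)=0.02797-0.7214j  V(n5)=-0.0006195-0.0002888j  V(n6)=1.824-3.646j  V(n7)=0.2889-0.9661j  V(n8)=-0.4952-0.2308j
  i(V1)=-0.3608-0.06653j  i(V2)=-0.1723+0.0002933j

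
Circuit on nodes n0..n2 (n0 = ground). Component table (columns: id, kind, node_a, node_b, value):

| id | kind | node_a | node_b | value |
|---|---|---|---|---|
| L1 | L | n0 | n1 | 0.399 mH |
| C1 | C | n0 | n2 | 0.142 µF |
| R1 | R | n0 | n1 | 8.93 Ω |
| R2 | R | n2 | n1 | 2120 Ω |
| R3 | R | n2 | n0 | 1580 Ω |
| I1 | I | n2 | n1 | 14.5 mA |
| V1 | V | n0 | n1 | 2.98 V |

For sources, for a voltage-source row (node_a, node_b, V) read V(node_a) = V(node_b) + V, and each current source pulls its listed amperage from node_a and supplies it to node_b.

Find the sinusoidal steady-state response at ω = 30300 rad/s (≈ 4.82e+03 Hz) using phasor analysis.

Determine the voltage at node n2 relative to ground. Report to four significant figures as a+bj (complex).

-0.8904+3.468j V

Apply KCL at each of the 2 non-ground nodes and solve the resulting linear system.
Node n1: branches {L1, R1, R2, I1, V1} → V_1 = -2.980+0.000j
Node n2: branches {C1, R2, R3, I1} → V_2 = -0.8904+3.468j
Source currents: i(V1)=-0.3492+0.2449j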